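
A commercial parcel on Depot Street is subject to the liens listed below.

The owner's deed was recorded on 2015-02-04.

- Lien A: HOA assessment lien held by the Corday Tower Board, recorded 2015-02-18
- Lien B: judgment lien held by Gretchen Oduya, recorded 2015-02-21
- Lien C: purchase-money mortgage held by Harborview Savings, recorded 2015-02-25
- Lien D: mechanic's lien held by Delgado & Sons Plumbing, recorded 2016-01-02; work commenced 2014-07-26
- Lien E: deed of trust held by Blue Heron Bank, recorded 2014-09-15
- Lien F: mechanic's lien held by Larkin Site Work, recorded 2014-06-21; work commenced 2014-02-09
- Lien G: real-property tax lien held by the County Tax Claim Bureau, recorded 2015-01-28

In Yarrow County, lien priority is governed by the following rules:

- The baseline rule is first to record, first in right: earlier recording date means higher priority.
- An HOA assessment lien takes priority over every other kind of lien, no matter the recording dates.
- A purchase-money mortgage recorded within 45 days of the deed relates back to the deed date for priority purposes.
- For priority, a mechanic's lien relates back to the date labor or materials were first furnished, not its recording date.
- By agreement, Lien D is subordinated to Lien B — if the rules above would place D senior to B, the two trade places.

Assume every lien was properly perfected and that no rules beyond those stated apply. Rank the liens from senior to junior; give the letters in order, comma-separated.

A, F, B, E, G, C, D

First, effective dates: C relates back to the deed date 2015-02-04; D relates back to 2014-07-26 (work commenced); F's effective date is 2014-02-09, when work began.
As an HOA assessment lien, A is senior to every other lien.
Among the remaining liens, by effective date: F (2014-02-09), D (2014-07-26), E (2014-09-15), G (2015-01-28), C (2015-02-04), B (2015-02-21).
Because D would otherwise rank above B, the subordination swaps them.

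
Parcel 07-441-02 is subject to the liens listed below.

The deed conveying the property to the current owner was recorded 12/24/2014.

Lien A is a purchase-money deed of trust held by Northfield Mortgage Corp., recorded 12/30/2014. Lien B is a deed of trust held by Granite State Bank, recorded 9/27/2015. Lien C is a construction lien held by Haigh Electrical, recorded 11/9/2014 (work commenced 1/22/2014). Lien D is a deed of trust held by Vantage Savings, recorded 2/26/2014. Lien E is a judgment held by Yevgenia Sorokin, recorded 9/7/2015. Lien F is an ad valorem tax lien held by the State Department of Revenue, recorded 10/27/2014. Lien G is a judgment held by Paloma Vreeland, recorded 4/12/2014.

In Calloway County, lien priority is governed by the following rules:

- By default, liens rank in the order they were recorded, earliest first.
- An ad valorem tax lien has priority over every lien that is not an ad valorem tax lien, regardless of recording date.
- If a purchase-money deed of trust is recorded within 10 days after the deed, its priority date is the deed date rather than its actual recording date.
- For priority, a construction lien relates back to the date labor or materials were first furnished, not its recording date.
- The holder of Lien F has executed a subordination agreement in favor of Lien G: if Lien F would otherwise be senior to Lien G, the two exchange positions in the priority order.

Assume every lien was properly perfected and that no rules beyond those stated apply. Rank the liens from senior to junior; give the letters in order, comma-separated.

G, C, D, F, A, E, B

Adjusting effective dates: A was recorded within the 10-day window, so its effective date is the deed date 12/24/2014; C's effective date is 1/22/2014, when work began.
As an ad valorem tax lien, F is senior to every other lien.
Among the remaining liens, by effective date: C (1/22/2014), D (2/26/2014), G (4/12/2014), A (12/24/2014), E (9/7/2015), B (9/27/2015).
F would otherwise be senior to G, so under the subordination agreement F and G exchange positions.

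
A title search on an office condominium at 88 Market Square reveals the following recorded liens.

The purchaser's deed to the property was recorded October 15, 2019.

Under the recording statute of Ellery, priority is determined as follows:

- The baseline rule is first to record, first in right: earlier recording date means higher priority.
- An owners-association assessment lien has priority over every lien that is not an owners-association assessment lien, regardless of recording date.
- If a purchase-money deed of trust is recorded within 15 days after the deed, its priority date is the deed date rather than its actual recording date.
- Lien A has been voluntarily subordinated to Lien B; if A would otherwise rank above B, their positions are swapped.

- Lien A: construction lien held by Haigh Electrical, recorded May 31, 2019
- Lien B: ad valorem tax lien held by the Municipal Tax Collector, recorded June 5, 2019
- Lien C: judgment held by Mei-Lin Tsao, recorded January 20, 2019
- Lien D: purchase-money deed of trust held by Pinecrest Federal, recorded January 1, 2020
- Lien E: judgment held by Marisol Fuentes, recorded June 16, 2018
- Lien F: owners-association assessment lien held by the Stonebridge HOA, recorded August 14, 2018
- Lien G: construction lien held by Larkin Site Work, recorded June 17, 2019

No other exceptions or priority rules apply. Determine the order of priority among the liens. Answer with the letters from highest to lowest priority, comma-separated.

Adjusting effective dates: D was recorded 78 days after the deed — beyond 15 days — so no relation-back applies.
F is an owners-association assessment lien, so it outranks all other liens regardless of date.
The other liens, earliest effective date first: E (June 16, 2018), C (January 20, 2019), A (May 31, 2019), B (June 5, 2019), G (June 17, 2019), D (January 1, 2020).
Because A would otherwise rank above B, the subordination swaps them.

F, E, C, B, A, G, D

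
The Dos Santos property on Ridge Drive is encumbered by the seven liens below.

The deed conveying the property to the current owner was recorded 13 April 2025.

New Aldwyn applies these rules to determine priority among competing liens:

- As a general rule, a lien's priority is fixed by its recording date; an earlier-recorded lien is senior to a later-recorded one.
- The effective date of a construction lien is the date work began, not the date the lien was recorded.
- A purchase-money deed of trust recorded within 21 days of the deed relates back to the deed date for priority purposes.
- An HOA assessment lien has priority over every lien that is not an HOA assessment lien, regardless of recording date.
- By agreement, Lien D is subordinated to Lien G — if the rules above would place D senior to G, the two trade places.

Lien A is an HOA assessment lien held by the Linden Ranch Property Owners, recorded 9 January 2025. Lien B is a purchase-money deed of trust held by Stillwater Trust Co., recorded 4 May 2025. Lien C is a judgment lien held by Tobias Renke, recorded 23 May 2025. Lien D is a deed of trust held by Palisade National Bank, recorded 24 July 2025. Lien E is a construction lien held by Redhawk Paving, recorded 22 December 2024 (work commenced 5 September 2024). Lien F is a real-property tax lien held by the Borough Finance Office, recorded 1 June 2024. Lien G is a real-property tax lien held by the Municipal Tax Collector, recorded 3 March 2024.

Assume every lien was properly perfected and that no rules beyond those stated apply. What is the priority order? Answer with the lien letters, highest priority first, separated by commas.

A, G, F, E, B, C, D

Adjusting effective dates: B was recorded within the 21-day window, so its effective date is the deed date 13 April 2025; E relates back to 5 September 2024 (work commenced).
A is an HOA assessment lien and takes priority over every other lien.
Among the remaining liens, by effective date: G (3 March 2024), F (1 June 2024), E (5 September 2024), B (13 April 2025), C (23 May 2025), D (24 July 2025).
D already ranks below G; the subordination has no effect.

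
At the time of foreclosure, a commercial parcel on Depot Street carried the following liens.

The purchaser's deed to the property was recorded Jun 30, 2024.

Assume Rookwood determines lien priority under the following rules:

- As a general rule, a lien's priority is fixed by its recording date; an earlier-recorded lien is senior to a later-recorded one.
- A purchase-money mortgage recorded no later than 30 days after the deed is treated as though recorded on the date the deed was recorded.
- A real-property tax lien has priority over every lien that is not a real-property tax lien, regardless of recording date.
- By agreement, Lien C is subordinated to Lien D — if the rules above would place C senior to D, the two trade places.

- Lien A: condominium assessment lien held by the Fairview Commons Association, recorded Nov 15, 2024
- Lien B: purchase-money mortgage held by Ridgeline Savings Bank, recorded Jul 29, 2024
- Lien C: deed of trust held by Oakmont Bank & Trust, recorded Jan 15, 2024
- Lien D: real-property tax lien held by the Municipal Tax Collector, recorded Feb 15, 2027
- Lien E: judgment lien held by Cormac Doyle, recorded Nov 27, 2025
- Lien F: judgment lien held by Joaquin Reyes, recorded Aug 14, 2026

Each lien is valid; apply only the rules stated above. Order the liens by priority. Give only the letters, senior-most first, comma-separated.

Effective dates after the stated exceptions: B was recorded within the 30-day window, so its effective date is the deed date Jun 30, 2024.
As a real-property tax lien, D is senior to every other lien.
Remaining liens by effective date: C (Jan 15, 2024), B (Jun 30, 2024), A (Nov 15, 2024), E (Nov 27, 2025), F (Aug 14, 2026).
C already ranks below D; the subordination has no effect.

D, C, B, A, E, F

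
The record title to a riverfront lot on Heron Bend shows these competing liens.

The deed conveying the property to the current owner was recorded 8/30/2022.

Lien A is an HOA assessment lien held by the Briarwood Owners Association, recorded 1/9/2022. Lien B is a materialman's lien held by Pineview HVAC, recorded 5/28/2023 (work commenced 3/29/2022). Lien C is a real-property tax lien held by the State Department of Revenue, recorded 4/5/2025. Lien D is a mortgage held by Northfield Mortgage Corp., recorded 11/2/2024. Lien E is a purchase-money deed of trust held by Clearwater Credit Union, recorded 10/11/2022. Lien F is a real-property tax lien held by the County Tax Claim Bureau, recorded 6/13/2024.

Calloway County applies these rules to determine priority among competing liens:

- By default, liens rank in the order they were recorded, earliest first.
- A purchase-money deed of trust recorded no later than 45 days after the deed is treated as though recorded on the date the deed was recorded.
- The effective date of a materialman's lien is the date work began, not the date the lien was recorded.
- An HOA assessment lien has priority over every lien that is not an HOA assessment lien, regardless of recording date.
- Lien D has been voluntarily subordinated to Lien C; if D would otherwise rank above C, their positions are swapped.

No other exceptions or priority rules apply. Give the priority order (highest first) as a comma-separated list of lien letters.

A, B, E, F, C, D

Effective dates: B's effective date is 3/29/2022, when work began; E was recorded within the 45-day window, so its effective date is the deed date 8/30/2022.
A, as an HOA assessment lien, has superpriority and ranks first.
Among the remaining liens, by effective date: B (3/29/2022), E (8/30/2022), F (6/13/2024), D (11/2/2024), C (4/5/2025).
The subordination applies — D was senior to C — so D and C swap.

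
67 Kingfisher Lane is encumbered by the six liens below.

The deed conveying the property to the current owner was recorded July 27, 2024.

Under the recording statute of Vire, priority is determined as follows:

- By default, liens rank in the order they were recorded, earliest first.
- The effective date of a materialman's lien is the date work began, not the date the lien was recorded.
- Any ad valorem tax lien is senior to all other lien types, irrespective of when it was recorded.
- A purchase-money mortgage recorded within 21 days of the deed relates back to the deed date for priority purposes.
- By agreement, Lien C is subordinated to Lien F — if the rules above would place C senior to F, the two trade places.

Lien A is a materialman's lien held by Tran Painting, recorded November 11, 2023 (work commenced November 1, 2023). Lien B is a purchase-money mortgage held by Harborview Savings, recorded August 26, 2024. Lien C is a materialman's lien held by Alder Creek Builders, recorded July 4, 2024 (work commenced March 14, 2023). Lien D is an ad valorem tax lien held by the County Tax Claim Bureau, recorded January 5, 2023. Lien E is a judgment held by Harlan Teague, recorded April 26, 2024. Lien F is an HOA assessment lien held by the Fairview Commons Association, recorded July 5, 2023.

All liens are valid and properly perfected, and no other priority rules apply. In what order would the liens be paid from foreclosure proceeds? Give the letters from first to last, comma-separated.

First, effective dates: A is treated as recorded November 1, 2023, the work-commencement date; B missed the 21-day window (30 days after the deed), so its recording date stands; C relates back to March 14, 2023 (work commenced).
As an ad valorem tax lien, D is senior to every other lien.
Ordering the rest by effective date: C (March 14, 2023), F (July 5, 2023), A (November 1, 2023), E (April 26, 2024), B (August 26, 2024).
C would otherwise be senior to F, so under the subordination agreement C and F exchange positions.

D, F, C, A, E, B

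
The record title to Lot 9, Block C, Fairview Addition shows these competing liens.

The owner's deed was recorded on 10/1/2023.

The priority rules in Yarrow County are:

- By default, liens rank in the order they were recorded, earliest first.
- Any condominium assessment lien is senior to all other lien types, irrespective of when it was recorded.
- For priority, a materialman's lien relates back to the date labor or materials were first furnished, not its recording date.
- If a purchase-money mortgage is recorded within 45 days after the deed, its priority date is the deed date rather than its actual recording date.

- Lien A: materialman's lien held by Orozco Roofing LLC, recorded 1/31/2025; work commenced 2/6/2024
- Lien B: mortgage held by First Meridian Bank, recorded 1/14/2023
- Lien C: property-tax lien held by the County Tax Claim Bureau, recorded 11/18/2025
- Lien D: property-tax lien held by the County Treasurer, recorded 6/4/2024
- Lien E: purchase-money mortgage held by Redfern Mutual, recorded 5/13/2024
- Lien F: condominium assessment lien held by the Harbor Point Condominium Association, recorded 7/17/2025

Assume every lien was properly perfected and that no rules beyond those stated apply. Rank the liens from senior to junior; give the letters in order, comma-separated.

Adjusting effective dates: A's effective date is 2/6/2024, when work began; E was recorded 225 days after the deed — beyond 45 days — so no relation-back applies.
As a condominium assessment lien, F is senior to every other lien.
Remaining liens by effective date: B (1/14/2023), A (2/6/2024), E (5/13/2024), D (6/4/2024), C (11/18/2025).

F, B, A, E, D, C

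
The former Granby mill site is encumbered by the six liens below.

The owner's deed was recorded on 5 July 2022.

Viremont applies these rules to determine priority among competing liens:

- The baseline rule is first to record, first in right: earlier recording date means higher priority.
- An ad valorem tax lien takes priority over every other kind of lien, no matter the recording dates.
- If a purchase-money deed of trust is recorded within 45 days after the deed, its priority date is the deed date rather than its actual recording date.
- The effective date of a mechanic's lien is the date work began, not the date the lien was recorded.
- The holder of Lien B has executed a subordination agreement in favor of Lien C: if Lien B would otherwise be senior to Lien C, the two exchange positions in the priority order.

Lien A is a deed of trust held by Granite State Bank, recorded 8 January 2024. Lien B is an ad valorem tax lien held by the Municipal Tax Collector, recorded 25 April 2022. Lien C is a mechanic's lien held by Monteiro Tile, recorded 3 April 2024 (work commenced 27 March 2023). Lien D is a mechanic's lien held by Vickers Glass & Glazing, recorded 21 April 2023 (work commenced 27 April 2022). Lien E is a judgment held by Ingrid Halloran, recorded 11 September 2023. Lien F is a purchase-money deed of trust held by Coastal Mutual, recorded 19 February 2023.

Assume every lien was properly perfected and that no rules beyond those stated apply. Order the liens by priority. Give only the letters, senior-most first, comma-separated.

C, D, F, B, E, A

Adjusting effective dates: C relates back to 27 March 2023 (work commenced); D relates back to 27 April 2022 (work commenced); F was recorded 229 days after the deed — beyond 45 days — so no relation-back applies.
B is an ad valorem tax lien and takes priority over every other lien.
Remaining liens by effective date: D (27 April 2022), F (19 February 2023), C (27 March 2023), E (11 September 2023), A (8 January 2024).
The subordination applies — B was senior to C — so B and C swap.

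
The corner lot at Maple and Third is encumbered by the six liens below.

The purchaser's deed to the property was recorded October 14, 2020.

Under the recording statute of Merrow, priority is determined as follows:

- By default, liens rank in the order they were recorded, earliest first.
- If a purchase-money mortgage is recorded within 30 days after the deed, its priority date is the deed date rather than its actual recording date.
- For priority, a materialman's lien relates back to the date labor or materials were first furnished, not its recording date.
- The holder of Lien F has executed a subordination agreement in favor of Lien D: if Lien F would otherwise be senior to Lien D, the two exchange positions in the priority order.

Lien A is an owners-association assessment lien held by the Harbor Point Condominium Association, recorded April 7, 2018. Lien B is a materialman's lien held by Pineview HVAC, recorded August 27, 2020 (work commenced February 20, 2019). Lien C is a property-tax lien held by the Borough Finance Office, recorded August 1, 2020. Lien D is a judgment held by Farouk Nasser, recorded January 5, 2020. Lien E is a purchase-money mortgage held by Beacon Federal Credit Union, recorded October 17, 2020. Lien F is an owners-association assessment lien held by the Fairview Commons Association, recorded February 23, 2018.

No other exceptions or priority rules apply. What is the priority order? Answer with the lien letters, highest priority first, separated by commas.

D, A, B, F, C, E

Effective dates: B's effective date is February 20, 2019, when work began; E's effective date is the deed date, October 14, 2020.
By effective date, earliest first: F (February 23, 2018), A (April 7, 2018), B (February 20, 2019), D (January 5, 2020), C (August 1, 2020), E (October 14, 2020).
F would otherwise be senior to D, so under the subordination agreement F and D exchange positions.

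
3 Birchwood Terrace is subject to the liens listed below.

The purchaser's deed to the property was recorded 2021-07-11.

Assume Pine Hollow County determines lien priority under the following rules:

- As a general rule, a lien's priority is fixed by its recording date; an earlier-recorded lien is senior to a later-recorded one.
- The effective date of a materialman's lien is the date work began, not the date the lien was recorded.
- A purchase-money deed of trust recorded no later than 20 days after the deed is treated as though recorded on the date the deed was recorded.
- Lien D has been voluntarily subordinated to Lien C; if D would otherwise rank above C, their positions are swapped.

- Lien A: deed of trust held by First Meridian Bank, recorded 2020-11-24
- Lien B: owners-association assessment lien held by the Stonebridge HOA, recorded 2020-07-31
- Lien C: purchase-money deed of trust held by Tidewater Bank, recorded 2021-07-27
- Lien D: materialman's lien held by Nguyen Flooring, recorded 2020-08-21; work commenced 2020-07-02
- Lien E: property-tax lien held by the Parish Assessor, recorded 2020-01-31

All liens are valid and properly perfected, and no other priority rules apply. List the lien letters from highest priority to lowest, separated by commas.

E, C, B, A, D

Effective dates after the stated exceptions: C relates back to the deed date 2021-07-11; D is treated as recorded 2020-07-02, the work-commencement date.
By effective date: E (2020-01-31), D (2020-07-02), B (2020-07-31), A (2020-11-24), C (2021-07-11).
Because D would otherwise rank above C, the subordination swaps them.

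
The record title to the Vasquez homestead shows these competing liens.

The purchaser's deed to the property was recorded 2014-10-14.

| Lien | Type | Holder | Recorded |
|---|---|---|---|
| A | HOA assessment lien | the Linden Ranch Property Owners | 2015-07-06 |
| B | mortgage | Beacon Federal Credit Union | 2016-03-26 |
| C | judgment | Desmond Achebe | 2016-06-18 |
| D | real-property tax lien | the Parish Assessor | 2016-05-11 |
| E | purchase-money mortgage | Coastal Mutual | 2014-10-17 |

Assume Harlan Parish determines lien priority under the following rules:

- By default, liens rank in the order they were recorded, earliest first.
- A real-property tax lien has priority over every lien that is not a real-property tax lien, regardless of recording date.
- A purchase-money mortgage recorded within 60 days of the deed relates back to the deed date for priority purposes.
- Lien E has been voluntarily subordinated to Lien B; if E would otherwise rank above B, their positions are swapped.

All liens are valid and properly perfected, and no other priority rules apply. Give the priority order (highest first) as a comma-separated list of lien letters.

D, B, A, E, C

Effective dates after the stated exceptions: E was recorded within the 60-day window, so its effective date is the deed date 2014-10-14.
D is a real-property tax lien and takes priority over every other lien.
The other liens, earliest effective date first: E (2014-10-14), A (2015-07-06), B (2016-03-26), C (2016-06-18).
Because E would otherwise rank above B, the subordination swaps them.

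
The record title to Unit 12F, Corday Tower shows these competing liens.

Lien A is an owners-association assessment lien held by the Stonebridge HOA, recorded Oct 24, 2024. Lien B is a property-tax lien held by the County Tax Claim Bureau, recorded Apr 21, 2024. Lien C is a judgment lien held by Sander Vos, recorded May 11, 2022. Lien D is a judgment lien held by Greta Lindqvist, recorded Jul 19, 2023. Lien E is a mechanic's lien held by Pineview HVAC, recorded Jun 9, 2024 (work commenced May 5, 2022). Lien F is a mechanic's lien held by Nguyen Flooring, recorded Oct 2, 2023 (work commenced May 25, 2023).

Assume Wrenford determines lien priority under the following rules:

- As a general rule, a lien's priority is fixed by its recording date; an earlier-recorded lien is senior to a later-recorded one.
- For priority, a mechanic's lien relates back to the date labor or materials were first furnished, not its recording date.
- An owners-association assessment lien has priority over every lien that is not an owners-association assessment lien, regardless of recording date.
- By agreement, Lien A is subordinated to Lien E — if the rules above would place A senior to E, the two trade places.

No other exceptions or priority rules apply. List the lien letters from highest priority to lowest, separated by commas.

E, A, C, F, D, B

Adjusting effective dates: E's effective date is May 5, 2022, when work began; F is treated as recorded May 25, 2023, the work-commencement date.
As an owners-association assessment lien, A is senior to every other lien.
Among the remaining liens, by effective date: E (May 5, 2022), C (May 11, 2022), F (May 25, 2023), D (Jul 19, 2023), B (Apr 21, 2024).
A would otherwise be senior to E, so under the subordination agreement A and E exchange positions.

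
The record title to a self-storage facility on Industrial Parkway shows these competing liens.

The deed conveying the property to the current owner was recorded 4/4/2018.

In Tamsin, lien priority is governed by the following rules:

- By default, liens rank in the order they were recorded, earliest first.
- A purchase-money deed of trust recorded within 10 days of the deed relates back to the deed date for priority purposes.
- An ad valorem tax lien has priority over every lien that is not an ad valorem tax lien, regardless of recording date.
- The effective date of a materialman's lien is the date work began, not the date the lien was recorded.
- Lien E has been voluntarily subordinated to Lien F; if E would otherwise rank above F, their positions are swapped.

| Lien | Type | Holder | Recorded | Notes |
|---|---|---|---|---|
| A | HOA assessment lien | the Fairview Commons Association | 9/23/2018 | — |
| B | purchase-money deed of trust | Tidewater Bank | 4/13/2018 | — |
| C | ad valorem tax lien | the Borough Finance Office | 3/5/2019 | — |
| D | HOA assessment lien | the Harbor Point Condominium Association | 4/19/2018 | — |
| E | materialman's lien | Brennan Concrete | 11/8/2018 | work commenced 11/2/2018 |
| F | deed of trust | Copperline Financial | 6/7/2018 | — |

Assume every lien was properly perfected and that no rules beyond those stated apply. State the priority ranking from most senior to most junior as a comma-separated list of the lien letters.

Effective dates: B's effective date is the deed date, 4/4/2018; E relates back to 11/2/2018 (work commenced).
As an ad valorem tax lien, C is senior to every other lien.
The other liens, earliest effective date first: B (4/4/2018), D (4/19/2018), F (6/7/2018), A (9/23/2018), E (11/2/2018).
E already ranks below F; the subordination has no effect.

C, B, D, F, A, E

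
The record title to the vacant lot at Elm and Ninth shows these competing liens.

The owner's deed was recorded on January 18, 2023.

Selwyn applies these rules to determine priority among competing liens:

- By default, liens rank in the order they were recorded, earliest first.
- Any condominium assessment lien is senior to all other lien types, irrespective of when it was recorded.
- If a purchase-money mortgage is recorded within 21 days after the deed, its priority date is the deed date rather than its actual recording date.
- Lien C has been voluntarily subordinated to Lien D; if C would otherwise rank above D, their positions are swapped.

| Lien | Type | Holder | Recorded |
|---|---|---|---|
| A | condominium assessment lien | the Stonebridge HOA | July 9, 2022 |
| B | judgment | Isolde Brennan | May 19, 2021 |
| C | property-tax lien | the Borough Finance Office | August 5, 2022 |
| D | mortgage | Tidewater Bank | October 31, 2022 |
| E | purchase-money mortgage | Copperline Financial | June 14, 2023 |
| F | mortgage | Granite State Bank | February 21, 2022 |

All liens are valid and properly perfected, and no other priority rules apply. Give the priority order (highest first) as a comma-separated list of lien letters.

A, B, F, D, C, E

Effective dates: E was recorded 147 days after the deed — beyond 21 days — so no relation-back applies.
A is a condominium assessment lien, so it outranks all other liens regardless of date.
Ordering the rest by effective date: B (May 19, 2021), F (February 21, 2022), C (August 5, 2022), D (October 31, 2022), E (June 14, 2023).
Because C would otherwise rank above D, the subordination swaps them.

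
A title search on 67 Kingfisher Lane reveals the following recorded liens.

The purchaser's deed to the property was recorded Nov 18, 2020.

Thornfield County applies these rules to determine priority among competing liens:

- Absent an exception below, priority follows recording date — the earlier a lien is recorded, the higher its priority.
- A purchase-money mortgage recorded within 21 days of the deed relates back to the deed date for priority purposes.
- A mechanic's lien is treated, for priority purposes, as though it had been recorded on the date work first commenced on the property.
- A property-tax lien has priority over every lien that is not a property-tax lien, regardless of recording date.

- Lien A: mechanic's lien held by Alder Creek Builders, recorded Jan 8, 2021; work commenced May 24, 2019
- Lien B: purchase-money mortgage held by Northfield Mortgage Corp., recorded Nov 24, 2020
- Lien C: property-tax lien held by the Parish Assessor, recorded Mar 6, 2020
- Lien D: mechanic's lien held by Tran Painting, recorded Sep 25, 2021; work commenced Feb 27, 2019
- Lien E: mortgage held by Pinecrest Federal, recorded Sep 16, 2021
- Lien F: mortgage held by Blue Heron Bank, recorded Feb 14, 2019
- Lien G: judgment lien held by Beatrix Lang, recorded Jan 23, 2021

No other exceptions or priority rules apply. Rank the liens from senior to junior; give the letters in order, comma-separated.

Effective dates: A is treated as recorded May 24, 2019, the work-commencement date; B was recorded within the 21-day window, so its effective date is the deed date Nov 18, 2020; D is treated as recorded Feb 27, 2019, the work-commencement date.
C, as a property-tax lien, has superpriority and ranks first.
Ordering the rest by effective date: F (Feb 14, 2019), D (Feb 27, 2019), A (May 24, 2019), B (Nov 18, 2020), G (Jan 23, 2021), E (Sep 16, 2021).

C, F, D, A, B, G, E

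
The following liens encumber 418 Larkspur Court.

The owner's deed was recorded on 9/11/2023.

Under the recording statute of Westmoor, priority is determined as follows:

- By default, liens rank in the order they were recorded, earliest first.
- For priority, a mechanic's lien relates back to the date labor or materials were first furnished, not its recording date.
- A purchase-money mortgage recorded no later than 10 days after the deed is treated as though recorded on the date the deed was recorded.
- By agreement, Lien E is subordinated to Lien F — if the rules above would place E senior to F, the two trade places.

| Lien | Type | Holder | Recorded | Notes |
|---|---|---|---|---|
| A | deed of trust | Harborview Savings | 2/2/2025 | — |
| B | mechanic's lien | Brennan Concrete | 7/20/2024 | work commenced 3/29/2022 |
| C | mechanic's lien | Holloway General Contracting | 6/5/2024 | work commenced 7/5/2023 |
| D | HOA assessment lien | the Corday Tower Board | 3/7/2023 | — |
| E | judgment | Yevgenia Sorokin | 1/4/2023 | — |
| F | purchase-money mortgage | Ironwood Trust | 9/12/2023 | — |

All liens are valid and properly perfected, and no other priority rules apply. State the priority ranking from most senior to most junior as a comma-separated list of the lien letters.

B, F, D, C, E, A

Adjusting effective dates: B is treated as recorded 3/29/2022, the work-commencement date; C is treated as recorded 7/5/2023, the work-commencement date; F was recorded within the 10-day window, so its effective date is the deed date 9/11/2023.
By effective date: B (3/29/2022), E (1/4/2023), D (3/7/2023), C (7/5/2023), F (9/11/2023), A (2/2/2025).
The subordination applies — E was senior to F — so E and F swap.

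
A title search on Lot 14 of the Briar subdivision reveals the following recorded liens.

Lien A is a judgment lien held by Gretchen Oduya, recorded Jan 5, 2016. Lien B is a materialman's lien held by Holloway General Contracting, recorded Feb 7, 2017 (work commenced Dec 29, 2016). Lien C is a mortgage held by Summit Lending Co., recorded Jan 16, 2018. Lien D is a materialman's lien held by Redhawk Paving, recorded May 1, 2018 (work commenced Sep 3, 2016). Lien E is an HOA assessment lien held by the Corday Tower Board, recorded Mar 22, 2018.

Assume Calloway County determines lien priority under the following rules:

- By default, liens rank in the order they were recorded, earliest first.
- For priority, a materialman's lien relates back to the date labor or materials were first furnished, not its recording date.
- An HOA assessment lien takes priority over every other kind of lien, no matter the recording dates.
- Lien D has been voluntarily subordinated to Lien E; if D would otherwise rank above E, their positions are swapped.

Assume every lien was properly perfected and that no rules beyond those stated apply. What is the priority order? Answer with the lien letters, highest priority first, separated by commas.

E, A, D, B, C

Effective dates: B's effective date is Dec 29, 2016, when work began; D is treated as recorded Sep 3, 2016, the work-commencement date.
E is an HOA assessment lien and takes priority over every other lien.
Remaining liens by effective date: A (Jan 5, 2016), D (Sep 3, 2016), B (Dec 29, 2016), C (Jan 16, 2018).
D already ranks below E; the subordination has no effect.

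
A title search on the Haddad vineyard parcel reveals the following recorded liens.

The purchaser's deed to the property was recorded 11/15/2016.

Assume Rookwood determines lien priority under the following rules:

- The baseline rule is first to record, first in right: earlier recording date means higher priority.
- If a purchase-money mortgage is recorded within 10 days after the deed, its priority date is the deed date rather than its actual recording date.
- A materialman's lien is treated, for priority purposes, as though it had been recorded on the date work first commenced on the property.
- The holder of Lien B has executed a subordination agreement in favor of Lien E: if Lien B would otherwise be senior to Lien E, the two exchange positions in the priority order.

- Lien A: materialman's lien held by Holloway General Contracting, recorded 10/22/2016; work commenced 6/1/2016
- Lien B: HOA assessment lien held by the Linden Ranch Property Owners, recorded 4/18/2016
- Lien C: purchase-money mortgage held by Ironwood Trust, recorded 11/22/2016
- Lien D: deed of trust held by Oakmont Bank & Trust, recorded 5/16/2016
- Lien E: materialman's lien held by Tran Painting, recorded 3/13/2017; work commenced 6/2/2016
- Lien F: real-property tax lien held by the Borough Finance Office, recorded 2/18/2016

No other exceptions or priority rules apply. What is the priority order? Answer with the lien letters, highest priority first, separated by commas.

Effective dates: A relates back to 6/1/2016 (work commenced); C was recorded within the 10-day window, so its effective date is the deed date 11/15/2016; E relates back to 6/2/2016 (work commenced).
By effective date: F (2/18/2016), B (4/18/2016), D (5/16/2016), A (6/1/2016), E (6/2/2016), C (11/15/2016).
B is senior to E before the subordination, so the two trade places.

F, E, D, A, B, C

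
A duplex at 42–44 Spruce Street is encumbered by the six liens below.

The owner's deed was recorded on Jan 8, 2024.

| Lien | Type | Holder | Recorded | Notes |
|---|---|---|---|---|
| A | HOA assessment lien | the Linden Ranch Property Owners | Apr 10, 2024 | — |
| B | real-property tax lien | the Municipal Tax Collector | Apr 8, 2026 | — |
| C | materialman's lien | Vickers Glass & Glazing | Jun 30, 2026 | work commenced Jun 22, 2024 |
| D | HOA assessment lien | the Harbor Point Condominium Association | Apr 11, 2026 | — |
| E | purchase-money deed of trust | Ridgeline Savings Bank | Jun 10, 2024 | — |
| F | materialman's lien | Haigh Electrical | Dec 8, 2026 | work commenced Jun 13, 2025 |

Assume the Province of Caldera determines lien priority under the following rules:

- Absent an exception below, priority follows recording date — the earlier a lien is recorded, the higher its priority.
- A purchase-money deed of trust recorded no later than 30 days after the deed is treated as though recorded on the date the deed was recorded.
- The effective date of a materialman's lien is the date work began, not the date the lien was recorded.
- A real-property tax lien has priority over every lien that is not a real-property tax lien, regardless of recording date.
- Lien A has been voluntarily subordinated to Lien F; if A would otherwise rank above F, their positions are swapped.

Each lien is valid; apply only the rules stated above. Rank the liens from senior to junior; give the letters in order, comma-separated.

B, F, E, C, A, D

Adjusting effective dates: C is treated as recorded Jun 22, 2024, the work-commencement date; E was recorded 154 days after the deed, outside the 30-day window, so it keeps its recording date; F relates back to Jun 13, 2025 (work commenced).
As a real-property tax lien, B is senior to every other lien.
Ordering the rest by effective date: A (Apr 10, 2024), E (Jun 10, 2024), C (Jun 22, 2024), F (Jun 13, 2025), D (Apr 11, 2026).
Because A would otherwise rank above F, the subordination swaps them.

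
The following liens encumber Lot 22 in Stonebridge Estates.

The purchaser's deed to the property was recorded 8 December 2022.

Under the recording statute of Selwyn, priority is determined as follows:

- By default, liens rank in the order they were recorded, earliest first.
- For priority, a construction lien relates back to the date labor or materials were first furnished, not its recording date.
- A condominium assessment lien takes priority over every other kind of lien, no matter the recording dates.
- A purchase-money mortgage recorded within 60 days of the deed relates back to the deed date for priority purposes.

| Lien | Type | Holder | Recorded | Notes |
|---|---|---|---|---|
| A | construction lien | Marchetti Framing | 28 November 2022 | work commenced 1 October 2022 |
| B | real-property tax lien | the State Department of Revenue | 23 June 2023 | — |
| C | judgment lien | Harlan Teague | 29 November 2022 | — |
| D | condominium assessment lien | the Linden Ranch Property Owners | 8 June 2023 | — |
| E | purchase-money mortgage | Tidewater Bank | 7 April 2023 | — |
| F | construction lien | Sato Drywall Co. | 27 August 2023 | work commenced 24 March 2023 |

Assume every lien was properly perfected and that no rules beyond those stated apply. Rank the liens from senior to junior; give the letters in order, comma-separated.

First, effective dates: A is treated as recorded 1 October 2022, the work-commencement date; E missed the 60-day window (120 days after the deed), so its recording date stands; F relates back to 24 March 2023 (work commenced).
D, as a condominium assessment lien, has superpriority and ranks first.
The other liens, earliest effective date first: A (1 October 2022), C (29 November 2022), F (24 March 2023), E (7 April 2023), B (23 June 2023).

D, A, C, F, E, B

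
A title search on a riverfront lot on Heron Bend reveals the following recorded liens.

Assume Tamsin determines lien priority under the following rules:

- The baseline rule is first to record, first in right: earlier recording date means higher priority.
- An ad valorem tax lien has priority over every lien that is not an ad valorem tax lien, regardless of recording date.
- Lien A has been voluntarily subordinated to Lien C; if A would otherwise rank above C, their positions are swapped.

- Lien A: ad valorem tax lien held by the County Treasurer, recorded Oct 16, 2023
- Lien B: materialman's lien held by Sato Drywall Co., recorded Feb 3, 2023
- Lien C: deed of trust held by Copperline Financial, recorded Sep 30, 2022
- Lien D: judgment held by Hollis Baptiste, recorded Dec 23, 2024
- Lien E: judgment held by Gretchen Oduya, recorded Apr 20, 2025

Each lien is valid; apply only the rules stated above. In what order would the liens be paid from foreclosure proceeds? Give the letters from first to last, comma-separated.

As an ad valorem tax lien, A is senior to every other lien.
Ordering the rest by effective date: C (Sep 30, 2022), B (Feb 3, 2023), D (Dec 23, 2024), E (Apr 20, 2025).
The subordination applies — A was senior to C — so A and C swap.

C, A, B, D, E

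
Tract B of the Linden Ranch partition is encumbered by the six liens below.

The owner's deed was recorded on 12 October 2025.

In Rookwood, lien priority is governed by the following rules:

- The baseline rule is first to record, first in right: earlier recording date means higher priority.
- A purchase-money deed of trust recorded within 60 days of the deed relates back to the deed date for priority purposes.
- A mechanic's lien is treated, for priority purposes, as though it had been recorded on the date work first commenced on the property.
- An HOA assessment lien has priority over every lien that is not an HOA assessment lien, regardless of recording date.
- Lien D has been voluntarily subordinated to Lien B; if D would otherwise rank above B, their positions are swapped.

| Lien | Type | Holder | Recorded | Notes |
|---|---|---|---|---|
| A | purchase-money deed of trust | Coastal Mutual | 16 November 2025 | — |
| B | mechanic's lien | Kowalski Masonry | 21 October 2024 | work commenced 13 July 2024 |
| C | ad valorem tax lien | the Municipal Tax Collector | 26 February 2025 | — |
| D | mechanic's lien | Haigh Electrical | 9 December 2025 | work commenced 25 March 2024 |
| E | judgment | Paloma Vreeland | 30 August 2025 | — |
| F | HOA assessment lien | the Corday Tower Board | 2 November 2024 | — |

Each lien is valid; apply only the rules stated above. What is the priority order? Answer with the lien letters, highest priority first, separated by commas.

Effective dates: A's effective date is the deed date, 12 October 2025; B's effective date is 13 July 2024, when work began; D's effective date is 25 March 2024, when work began.
F is an HOA assessment lien and takes priority over every other lien.
The other liens, earliest effective date first: D (25 March 2024), B (13 July 2024), C (26 February 2025), E (30 August 2025), A (12 October 2025).
D would otherwise be senior to B, so under the subordination agreement D and B exchange positions.

F, B, D, C, E, A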